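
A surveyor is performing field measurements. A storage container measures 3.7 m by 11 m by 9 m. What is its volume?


Shape: rectangular prism
l = 3.7 m, w = 11 m, h = 9 m
Formula: V = l * w * h
V = 3.7 * 11 * 9
V = 40.7 * 9
V = 366.3
366.3 m^3


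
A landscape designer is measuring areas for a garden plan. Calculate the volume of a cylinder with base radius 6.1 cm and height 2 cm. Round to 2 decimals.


Shape: cylinder
Radius r = 6.1 cm, Height h = 2 cm
Formula: V = pi * r^2 * h
r^2 = 37.21
V = pi * 37.21 * 2
V = 74.42 * pi
V = 233.8
233.8 cm^3


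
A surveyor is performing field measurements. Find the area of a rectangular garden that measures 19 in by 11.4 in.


Shape: rectangle
Length l = 19 in, Width w = 11.4 in
Formula: A = l * w
A = 19 * 11.4
A = 216.6
216.6 in^2


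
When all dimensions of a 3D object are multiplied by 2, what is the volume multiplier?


Linear scale factor k = 2
Rule: under a linear scaling by k, volumes scale by k^3.
k^3 = 2 * 2 * 2
k^3 = 4 * 2
k^3 = 8
Volume scales by a factor of 8.
8 (dimensionless)


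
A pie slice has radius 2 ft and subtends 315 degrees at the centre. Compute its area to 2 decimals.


Shape: circular sector
Radius r = 2 ft, Angle = 315 degrees
Formula: A = (angle/360) * pi * r^2
r^2 = 4
Fraction of circle = 315/360
A = (315/360) * pi * 4
A = 3.5 * pi
A = 11
11 ft^2


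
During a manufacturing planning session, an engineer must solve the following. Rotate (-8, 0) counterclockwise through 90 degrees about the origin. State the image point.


Transformation: rotation about the origin
Original point: (-8, 0)
Rule for 90 deg counterclockwise: (x, y) -> (-y, x)
Apply: (-8, 0) -> (0, -8)
(0, -8)


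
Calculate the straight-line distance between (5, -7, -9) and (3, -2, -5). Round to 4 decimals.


3D distance between two points
P1 = (5, -7, -9), P2 = (3, -2, -5)
Formula: d = sqrt((x2-x1)^2 + (y2-y1)^2 + (z2-z1)^2)
dx = 3 - 5 = -2
dy = -2 - -7 = 5
dz = -5 - -9 = 4
dx^2 + dy^2 + dz^2 = 4 + 25 + 16 = 45
d = sqrt(45)
d = 6.7082
6.7082 units


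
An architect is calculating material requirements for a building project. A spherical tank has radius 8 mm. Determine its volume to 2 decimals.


Shape: sphere
Radius r = 8 mm
Formula: V = (4/3) * pi * r^3
r^3 = 512
(4/3) * 512 = 682.666667
V = 682.666667 * pi
V = 2144.66
2144.66 mm^3


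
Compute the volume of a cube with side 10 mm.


Shape: cube
Side s = 10 mm
Formula: V = s^3
V = 10 * 10 * 10
V = 100 * 10
V = 1000
1000 mm^3


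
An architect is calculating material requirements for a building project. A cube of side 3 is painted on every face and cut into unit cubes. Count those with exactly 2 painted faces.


Large cube: 3 x 3 x 3, cut into unit cubes.
n = 3, so n - 2 = 1
Cubes with 2 painted faces lie along the edges, excluding corners.
A cube has 12 edges; each contributes (n - 2) = 1 such cubes.
Count = 12 * 1 = 12
12 unit cubes


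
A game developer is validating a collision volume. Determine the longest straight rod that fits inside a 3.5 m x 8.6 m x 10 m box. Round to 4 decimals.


Shape: rectangular box (space diagonal)
l = 3.5 m, w = 8.6 m, h = 10 m
Visualize: the diagonal of the base, then a right triangle with that diagonal and the height.
Formula: d = sqrt(l^2 + w^2 + h^2)
l^2 + w^2 + h^2 = 12.25 + 73.96 + 100 = 186.21
d = sqrt(186.21)
d = 13.6459
13.6459 m


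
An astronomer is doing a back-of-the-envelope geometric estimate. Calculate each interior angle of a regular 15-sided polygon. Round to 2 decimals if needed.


Shape: regular pentadecagon (15 sides)
Formula: interior angle = (n - 2) * 180 / n
(n - 2) = 13
(n - 2) * 180 = 2340
angle = 2340 / 15
angle = 156
156 degrees


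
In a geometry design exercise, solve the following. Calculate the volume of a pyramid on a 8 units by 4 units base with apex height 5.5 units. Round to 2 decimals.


Shape: rectangular pyramid
Base: 8 units x 4 units, Height h = 5.5 units
Formula: V = (1/3) * base_area * h
base_area = 8 * 4 = 32
base_area * h = 32 * 5.5 = 176
V = 176 / 3
V = 58.67
58.67 units^3


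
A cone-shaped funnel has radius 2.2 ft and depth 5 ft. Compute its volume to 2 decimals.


Shape: cone
Radius r = 2.2 ft, Height h = 5 ft
Formula: V = (1/3) * pi * r^2 * h
r^2 = 4.84
pi * r^2 * h = pi * 4.84 * 5 = 24.2 * pi
V = 24.2 * pi / 3
V = 25.34
25.34 ft^3


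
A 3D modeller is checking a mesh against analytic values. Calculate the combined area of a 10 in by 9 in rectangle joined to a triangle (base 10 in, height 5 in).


Composite shape: rectangle + triangle
Rectangle area = 10 * 9 = 90
Triangle area = 0.5 * 10 * 5 = 25
Total = 90 + 25
Total = 115
115 in^2


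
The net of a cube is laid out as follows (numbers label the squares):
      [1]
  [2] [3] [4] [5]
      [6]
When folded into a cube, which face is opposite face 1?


Net: cross layout. Take square 3 as the base (bottom).
Fold the four squares in the horizontal row up around 3: 2 -> left, 4 -> right, 5 wraps to the top.
Fold 1 and 6 up from 3: 1 -> back, 6 -> front.
Opposite pairs are therefore: (1, 6), (2, 4), (3, 5).
Face 1 is opposite face 6.
face 6


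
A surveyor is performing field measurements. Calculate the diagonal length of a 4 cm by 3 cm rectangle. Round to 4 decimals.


Shape: rectangle (diagonal via Pythagoras)
Sides: 4 cm and 3 cm
Formula: d = sqrt(l^2 + w^2)
l^2 = 16, w^2 = 9
l^2 + w^2 = 25
d = sqrt(25)
d = 5.0
5 cm


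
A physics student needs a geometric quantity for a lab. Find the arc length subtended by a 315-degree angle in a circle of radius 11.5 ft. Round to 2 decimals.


Shape: circular arc
Radius r = 11.5 ft, Angle = 315 degrees
Formula: L = (angle/360) * 2 * pi * r
2 * pi * r = 23 * pi
L = (315/360) * 23 * pi
L = 20.125 * pi
L = 63.22
63.22 ft


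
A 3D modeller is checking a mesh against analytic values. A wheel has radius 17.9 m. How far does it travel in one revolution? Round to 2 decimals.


Shape: circle
Radius r = 17.9 m
Formula: C = 2 * pi * r
C = 2 * pi * 17.9
C = 35.8 * pi
C = 112.47
112.47 m


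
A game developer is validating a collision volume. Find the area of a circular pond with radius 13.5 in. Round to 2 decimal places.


Shape: circle
Radius r = 13.5 in
Formula: A = pi * r^2
r^2 = 13.5^2 = 182.25
A = pi * 182.25
A = 572.56
572.56 in^2


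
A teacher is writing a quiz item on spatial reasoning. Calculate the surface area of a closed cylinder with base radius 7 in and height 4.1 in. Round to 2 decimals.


Shape: closed cylinder
Radius r = 7 in, Height h = 4.1 in
Formula: SA = 2*pi*r^2 + 2*pi*r*h = 2*pi*r*(r + h)
r + h = 11.1
2 * r * (r + h) = 2 * 7 * 11.1 = 155.4
SA = 155.4 * pi
SA = 488.2
488.2 in^2


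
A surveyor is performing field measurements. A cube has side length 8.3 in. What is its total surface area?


Shape: cube
Side s = 8.3 in
A cube has 6 square faces.
Formula: SA = 6 * s^2
s^2 = 68.89
SA = 6 * 68.89
SA = 413.34
413.34 in^2


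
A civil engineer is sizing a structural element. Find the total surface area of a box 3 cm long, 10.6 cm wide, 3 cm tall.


Shape: rectangular prism
l = 3 cm, w = 10.6 cm, h = 3 cm
Formula: SA = 2(lw + lh + wh)
lw = 31.8, lh = 9, wh = 31.8
lw + lh + wh = 72.6
SA = 2 * 72.6
SA = 145.2
145.2 cm^2


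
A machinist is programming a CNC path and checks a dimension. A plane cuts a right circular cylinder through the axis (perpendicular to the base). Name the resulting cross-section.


Solid: right circular cylinder
Cutting plane: through the axis (perpendicular to the base)
Visualize the intersection of the plane with the solid's surface.
The boundary of the cut region is a rectangle.
rectangle


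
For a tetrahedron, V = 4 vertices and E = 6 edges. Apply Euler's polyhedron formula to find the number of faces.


Polyhedron: tetrahedron
Euler's formula for convex polyhedra: V - E + F = 2
Given: V = 4 vertices and E = 6 edges
Solve for F:
F = 2 + E - V = 2 + 6 - 4 = 4
4 faces


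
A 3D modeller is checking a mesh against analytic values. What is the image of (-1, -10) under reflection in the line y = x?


Transformation: reflection
Original point: (-1, -10)
Rule for reflection over y = x: (x, y) -> (y, x)
Apply: (-1, -10) -> (-10, -1)
(-10, -1)


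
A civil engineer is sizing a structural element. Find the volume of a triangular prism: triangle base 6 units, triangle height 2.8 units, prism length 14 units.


Shape: triangular prism
Triangle base = 6 units, triangle height = 2.8 units, prism length L = 14 units
Formula: V = (1/2 * b * h_tri) * L
Cross-section area = 0.5 * 6 * 2.8 = 8.4
V = 8.4 * 14
V = 117.6
117.6 units^3


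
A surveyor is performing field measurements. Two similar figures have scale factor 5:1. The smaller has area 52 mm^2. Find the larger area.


Linear scale factor k = 5
Original area = 52 mm^2
Rule: under a linear scaling by k, areas scale by k^2.
k^2 = 5^2 = 25
New area = 52 * 25
New area = 1300
1300 mm^2


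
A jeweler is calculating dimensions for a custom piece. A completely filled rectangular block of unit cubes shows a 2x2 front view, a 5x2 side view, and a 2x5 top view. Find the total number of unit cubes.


Orthographic views of a solid rectangular block:
Front view 2 x 2 -> length = 2, height = 2
Side view 5 x 2 -> width = 5, height = 2 (consistent)
Top view 2 x 5 -> confirms length = 2, width = 5
The block is 2 x 5 x 2.
Total unit cubes = 2 * 5 * 2 = 20
20 unit cubes


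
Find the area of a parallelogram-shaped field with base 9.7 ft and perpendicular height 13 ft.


Shape: parallelogram
Base b = 9.7 ft, Height h = 13 ft
Formula: A = b * h
A = 9.7 * 13
A = 126.1
126.1 ft^2


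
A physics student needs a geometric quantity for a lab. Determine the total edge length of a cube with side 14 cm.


Shape: cube
Side s = 14 cm
A cube has 12 edges, all equal.
Formula: total edge length = 12 * s
Total = 12 * 14
Total = 168
168 cm


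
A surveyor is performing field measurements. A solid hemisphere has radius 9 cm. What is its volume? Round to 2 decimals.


Shape: hemisphere (half of a sphere)
Radius r = 9 cm
Formula: V = (1/2) * (4/3) * pi * r^3 = (2/3) * pi * r^3
r^3 = 729
(2/3) * 729 = 486
V = 486 * pi
V = 1526.81
1526.81 cm^3


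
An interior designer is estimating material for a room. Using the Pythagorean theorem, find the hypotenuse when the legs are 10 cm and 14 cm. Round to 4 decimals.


Shape: right triangle
Legs a = 10 cm, b = 14 cm
Formula: c = sqrt(a^2 + b^2)
a^2 = 100, b^2 = 196
a^2 + b^2 = 296
c = sqrt(296)
c = 17.2047
17.2047 cm


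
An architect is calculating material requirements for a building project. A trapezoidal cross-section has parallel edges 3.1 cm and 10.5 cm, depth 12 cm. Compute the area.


Shape: trapezoid
Parallel sides a = 3.1 cm, b = 10.5 cm; Height h = 12 cm
Formula: A = (a + b) * h / 2
a + b = 3.1 + 10.5 = 13.6
A = 13.6 * 12 / 2
A = 163.2 / 2
A = 81.6
81.6 cm^2


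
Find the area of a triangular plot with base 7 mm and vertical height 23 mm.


Shape: triangle
Base b = 7 mm, Height h = 23 mm
Formula: A = (1/2) * b * h
A = 0.5 * 7 * 23
A = 0.5 * 161
A = 80.5
80.5 mm^2


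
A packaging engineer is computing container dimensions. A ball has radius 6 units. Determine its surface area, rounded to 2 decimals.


Shape: sphere
Radius r = 6 units
Formula: SA = 4 * pi * r^2
r^2 = 36
SA = 4 * pi * 36
SA = 144 * pi
SA = 452.39
452.39 units^2


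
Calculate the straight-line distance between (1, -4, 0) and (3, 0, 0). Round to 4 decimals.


3D distance between two points
P1 = (1, -4, 0), P2 = (3, 0, 0)
Formula: d = sqrt((x2-x1)^2 + (y2-y1)^2 + (z2-z1)^2)
dx = 3 - 1 = 2
dy = 0 - -4 = 4
dz = 0 - 0 = 0
dx^2 + dy^2 + dz^2 = 4 + 16 + 0 = 20
d = sqrt(20)
d = 4.4721
4.4721 units


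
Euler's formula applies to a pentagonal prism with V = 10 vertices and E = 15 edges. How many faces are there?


Polyhedron: pentagonal prism
Euler's formula for convex polyhedra: V - E + F = 2
Given: V = 10 vertices and E = 15 edges
Solve for F:
F = 2 + E - V = 2 + 15 - 10 = 7
7 faces


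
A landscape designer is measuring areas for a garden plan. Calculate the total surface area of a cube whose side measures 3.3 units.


Shape: cube
Side s = 3.3 units
A cube has 6 square faces.
Formula: SA = 6 * s^2
s^2 = 10.89
SA = 6 * 10.89
SA = 65.34
65.34 units^2


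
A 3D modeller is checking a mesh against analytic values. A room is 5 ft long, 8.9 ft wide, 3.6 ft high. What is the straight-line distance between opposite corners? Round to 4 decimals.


Shape: rectangular box (space diagonal)
l = 5 ft, w = 8.9 ft, h = 3.6 ft
Visualize: the diagonal of the base, then a right triangle with that diagonal and the height.
Formula: d = sqrt(l^2 + w^2 + h^2)
l^2 + w^2 + h^2 = 25 + 79.21 + 12.96 = 117.17
d = sqrt(117.17)
d = 10.8245
10.8245 ft


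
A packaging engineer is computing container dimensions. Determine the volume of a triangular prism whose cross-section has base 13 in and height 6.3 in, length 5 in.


Shape: triangular prism
Triangle base = 13 in, triangle height = 6.3 in, prism length L = 5 in
Formula: V = (1/2 * b * h_tri) * L
Cross-section area = 0.5 * 13 * 6.3 = 40.95
V = 40.95 * 5
V = 204.75
204.75 in^3


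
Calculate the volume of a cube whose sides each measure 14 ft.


Shape: cube
Side s = 14 ft
Formula: V = s^3
V = 14 * 14 * 14
V = 196 * 14
V = 2744
2744 ft^3


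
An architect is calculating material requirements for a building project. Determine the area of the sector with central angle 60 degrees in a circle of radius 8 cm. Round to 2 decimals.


Shape: circular sector
Radius r = 8 cm, Angle = 60 degrees
Formula: A = (angle/360) * pi * r^2
r^2 = 64
Fraction of circle = 60/360
A = (60/360) * pi * 64
A = 10.666667 * pi
A = 33.51
33.51 cm^2


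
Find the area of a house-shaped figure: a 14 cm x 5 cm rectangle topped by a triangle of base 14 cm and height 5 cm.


Composite shape: rectangle + triangle
Rectangle area = 14 * 5 = 70
Triangle area = 0.5 * 14 * 5 = 35
Total = 70 + 35
Total = 105
105 cm^2


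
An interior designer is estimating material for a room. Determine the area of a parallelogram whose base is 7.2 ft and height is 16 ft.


Shape: parallelogram
Base b = 7.2 ft, Height h = 16 ft
Formula: A = b * h
A = 7.2 * 16
A = 115.2
115.2 ft^2


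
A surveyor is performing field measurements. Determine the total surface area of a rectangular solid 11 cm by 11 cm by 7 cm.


Shape: rectangular prism
l = 11 cm, w = 11 cm, h = 7 cm
Formula: SA = 2(lw + lh + wh)
lw = 121, lh = 77, wh = 77
lw + lh + wh = 275
SA = 2 * 275
SA = 550
550 cm^2


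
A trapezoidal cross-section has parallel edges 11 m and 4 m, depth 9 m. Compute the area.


Shape: trapezoid
Parallel sides a = 11 m, b = 4 m; Height h = 9 m
Formula: A = (a + b) * h / 2
a + b = 11 + 4 = 15
A = 15 * 9 / 2
A = 135 / 2
A = 67.5
67.5 m^2


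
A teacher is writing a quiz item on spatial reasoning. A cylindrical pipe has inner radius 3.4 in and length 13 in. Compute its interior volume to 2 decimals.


Shape: cylinder
Radius r = 3.4 in, Height h = 13 in
Formula: V = pi * r^2 * h
r^2 = 11.56
V = pi * 11.56 * 13
V = 150.28 * pi
V = 472.12
472.12 in^3


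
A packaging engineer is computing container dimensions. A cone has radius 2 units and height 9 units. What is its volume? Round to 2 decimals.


Shape: cone
Radius r = 2 units, Height h = 9 units
Formula: V = (1/3) * pi * r^2 * h
r^2 = 4
pi * r^2 * h = pi * 4 * 9 = 36 * pi
V = 36 * pi / 3
V = 37.7
37.7 units^3


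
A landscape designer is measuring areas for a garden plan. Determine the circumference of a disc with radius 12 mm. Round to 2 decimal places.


Shape: circle
Radius r = 12 mm
Formula: C = 2 * pi * r
C = 2 * pi * 12
C = 24 * pi
C = 75.4
75.4 mm


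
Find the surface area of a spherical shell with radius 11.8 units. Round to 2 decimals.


Shape: sphere
Radius r = 11.8 units
Formula: SA = 4 * pi * r^2
r^2 = 139.24
SA = 4 * pi * 139.24
SA = 556.96 * pi
SA = 1749.74
1749.74 units^2


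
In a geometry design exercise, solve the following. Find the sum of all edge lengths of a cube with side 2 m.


Shape: cube
Side s = 2 m
A cube has 12 edges, all equal.
Formula: total edge length = 12 * s
Total = 12 * 2
Total = 24
24 m


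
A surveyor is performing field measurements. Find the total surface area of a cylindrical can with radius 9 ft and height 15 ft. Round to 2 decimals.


Shape: closed cylinder
Radius r = 9 ft, Height h = 15 ft
Formula: SA = 2*pi*r^2 + 2*pi*r*h = 2*pi*r*(r + h)
r + h = 24
2 * r * (r + h) = 2 * 9 * 24 = 432
SA = 432 * pi
SA = 1357.17
1357.17 ft^2


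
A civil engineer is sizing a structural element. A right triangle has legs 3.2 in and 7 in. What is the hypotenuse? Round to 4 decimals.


Shape: right triangle
Legs a = 3.2 in, b = 7 in
Formula: c = sqrt(a^2 + b^2)
a^2 = 10.24, b^2 = 49
a^2 + b^2 = 59.24
c = sqrt(59.24)
c = 7.6968
7.6968 in


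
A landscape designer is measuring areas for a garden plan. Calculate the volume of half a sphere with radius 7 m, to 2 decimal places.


Shape: hemisphere (half of a sphere)
Radius r = 7 m
Formula: V = (1/2) * (4/3) * pi * r^3 = (2/3) * pi * r^3
r^3 = 343
(2/3) * 343 = 228.666667
V = 228.666667 * pi
V = 718.38
718.38 m^3


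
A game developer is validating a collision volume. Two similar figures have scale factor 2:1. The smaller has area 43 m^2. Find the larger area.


Linear scale factor k = 2
Original area = 43 m^2
Rule: under a linear scaling by k, areas scale by k^2.
k^2 = 2^2 = 4
New area = 43 * 4
New area = 172
172 m^2


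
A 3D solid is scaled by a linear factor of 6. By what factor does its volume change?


Linear scale factor k = 6
Rule: under a linear scaling by k, volumes scale by k^3.
k^3 = 6 * 6 * 6
k^3 = 36 * 6
k^3 = 216
Volume scales by a factor of 216.
216 (dimensionless)


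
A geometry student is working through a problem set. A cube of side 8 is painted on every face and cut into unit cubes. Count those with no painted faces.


Large cube: 8 x 8 x 8, cut into unit cubes.
n = 8, so n - 2 = 6
Unpainted cubes form the interior (n - 2)^3 block.
(n - 2)^3 = 6^3 = 216
216 unit cubes


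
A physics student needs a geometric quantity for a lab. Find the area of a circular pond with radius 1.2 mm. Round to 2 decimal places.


Shape: circle
Radius r = 1.2 mm
Formula: A = pi * r^2
r^2 = 1.2^2 = 1.44
A = pi * 1.44
A = 4.52
4.52 mm^2


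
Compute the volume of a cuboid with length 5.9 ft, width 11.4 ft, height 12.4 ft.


Shape: rectangular prism
l = 5.9 ft, w = 11.4 ft, h = 12.4 ft
Formula: V = l * w * h
V = 5.9 * 11.4 * 12.4
V = 67.26 * 12.4
V = 834.024
834.024 ft^3


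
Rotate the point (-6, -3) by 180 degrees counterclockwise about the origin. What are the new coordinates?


Transformation: rotation about the origin
Original point: (-6, -3)
Rule for 180 deg: (x, y) -> (-x, -y)
Apply: (-6, -3) -> (6, 3)
(6, 3)


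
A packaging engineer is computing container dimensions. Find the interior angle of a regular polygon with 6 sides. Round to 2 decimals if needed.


Shape: regular hexagon (6 sides)
Formula: interior angle = (n - 2) * 180 / n
(n - 2) = 4
(n - 2) * 180 = 720
angle = 720 / 6
angle = 120
120 degrees


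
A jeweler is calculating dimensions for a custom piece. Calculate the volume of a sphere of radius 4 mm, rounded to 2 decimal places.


Shape: sphere
Radius r = 4 mm
Formula: V = (4/3) * pi * r^3
r^3 = 64
(4/3) * 64 = 85.333333
V = 85.333333 * pi
V = 268.08
268.08 mm^3


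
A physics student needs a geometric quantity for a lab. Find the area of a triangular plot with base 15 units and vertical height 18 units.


Shape: triangle
Base b = 15 units, Height h = 18 units
Formula: A = (1/2) * b * h
A = 0.5 * 15 * 18
A = 0.5 * 270
A = 135
135 units^2


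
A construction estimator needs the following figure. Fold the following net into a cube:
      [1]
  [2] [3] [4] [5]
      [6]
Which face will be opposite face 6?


Net: cross layout. Take square 3 as the base (bottom).
Fold the four squares in the horizontal row up around 3: 2 -> left, 4 -> right, 5 wraps to the top.
Fold 1 and 6 up from 3: 1 -> back, 6 -> front.
Opposite pairs are therefore: (1, 6), (2, 4), (3, 5).
Face 6 is opposite face 1.
face 1


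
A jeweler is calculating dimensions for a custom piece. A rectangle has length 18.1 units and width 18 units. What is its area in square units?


Shape: rectangle
Length l = 18.1 units, Width w = 18 units
Formula: A = l * w
A = 18.1 * 18
A = 325.8
325.8 units^2


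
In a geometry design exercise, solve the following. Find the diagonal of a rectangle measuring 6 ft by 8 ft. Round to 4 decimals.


Shape: rectangle (diagonal via Pythagoras)
Sides: 6 ft and 8 ft
Formula: d = sqrt(l^2 + w^2)
l^2 = 36, w^2 = 64
l^2 + w^2 = 100
d = sqrt(100)
d = 10.0
10 ft


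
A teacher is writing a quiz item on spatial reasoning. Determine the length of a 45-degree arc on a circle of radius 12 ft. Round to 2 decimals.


Shape: circular arc
Radius r = 12 ft, Angle = 45 degrees
Formula: L = (angle/360) * 2 * pi * r
2 * pi * r = 24 * pi
L = (45/360) * 24 * pi
L = 3 * pi
L = 9.42
9.42 ft


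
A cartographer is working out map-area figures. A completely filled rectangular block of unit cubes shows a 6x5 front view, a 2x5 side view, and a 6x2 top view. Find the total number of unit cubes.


Orthographic views of a solid rectangular block:
Front view 6 x 5 -> length = 6, height = 5
Side view 2 x 5 -> width = 2, height = 5 (consistent)
Top view 6 x 2 -> confirms length = 6, width = 2
The block is 6 x 2 x 5.
Total unit cubes = 6 * 2 * 5 = 60
60 unit cubes


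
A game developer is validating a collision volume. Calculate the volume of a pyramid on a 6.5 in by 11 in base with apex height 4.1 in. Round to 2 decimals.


Shape: rectangular pyramid
Base: 6.5 in x 11 in, Height h = 4.1 in
Formula: V = (1/3) * base_area * h
base_area = 6.5 * 11 = 71.5
base_area * h = 71.5 * 4.1 = 293.15
V = 293.15 / 3
V = 97.72
97.72 in^3


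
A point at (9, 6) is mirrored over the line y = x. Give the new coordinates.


Transformation: reflection
Original point: (9, 6)
Rule for reflection over y = x: (x, y) -> (y, x)
Apply: (9, 6) -> (6, 9)
(6, 9)


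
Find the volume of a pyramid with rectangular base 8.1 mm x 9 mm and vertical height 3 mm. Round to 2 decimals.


Shape: rectangular pyramid
Base: 8.1 mm x 9 mm, Height h = 3 mm
Formula: V = (1/3) * base_area * h
base_area = 8.1 * 9 = 72.9
base_area * h = 72.9 * 3 = 218.7
V = 218.7 / 3
V = 72.9
72.9 mm^3


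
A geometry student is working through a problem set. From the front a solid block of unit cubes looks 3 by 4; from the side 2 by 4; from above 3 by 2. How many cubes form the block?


Orthographic views of a solid rectangular block:
Front view 3 x 4 -> length = 3, height = 4
Side view 2 x 4 -> width = 2, height = 4 (consistent)
Top view 3 x 2 -> confirms length = 3, width = 2
The block is 3 x 2 x 4.
Total unit cubes = 3 * 2 * 4 = 24
24 unit cubes


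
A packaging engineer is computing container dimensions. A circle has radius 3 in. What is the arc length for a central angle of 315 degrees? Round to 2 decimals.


Shape: circular arc
Radius r = 3 in, Angle = 315 degrees
Formula: L = (angle/360) * 2 * pi * r
2 * pi * r = 6 * pi
L = (315/360) * 6 * pi
L = 5.25 * pi
L = 16.49
16.49 in


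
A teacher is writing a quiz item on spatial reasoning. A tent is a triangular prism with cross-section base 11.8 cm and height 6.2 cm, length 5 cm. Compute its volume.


Shape: triangular prism
Triangle base = 11.8 cm, triangle height = 6.2 cm, prism length L = 5 cm
Formula: V = (1/2 * b * h_tri) * L
Cross-section area = 0.5 * 11.8 * 6.2 = 36.58
V = 36.58 * 5
V = 182.9
182.9 cm^3


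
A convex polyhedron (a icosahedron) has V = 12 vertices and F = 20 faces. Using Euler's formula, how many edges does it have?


Polyhedron: icosahedron
Euler's formula for convex polyhedra: V - E + F = 2
Given: V = 12 vertices and F = 20 faces
Solve for E:
E = V + F - 2 = 12 + 20 - 2 = 30
30 edges


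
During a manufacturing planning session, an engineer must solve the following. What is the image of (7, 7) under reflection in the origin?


Transformation: reflection
Original point: (7, 7)
Rule for reflection through the origin: (x, y) -> (-x, -y)
Apply: (7, 7) -> (-7, -7)
(-7, -7)


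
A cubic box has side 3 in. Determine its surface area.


Shape: cube
Side s = 3 in
A cube has 6 square faces.
Formula: SA = 6 * s^2
s^2 = 9
SA = 6 * 9
SA = 54
54 in^2


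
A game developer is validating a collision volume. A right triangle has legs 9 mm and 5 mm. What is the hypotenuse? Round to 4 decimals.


Shape: right triangle
Legs a = 9 mm, b = 5 mm
Formula: c = sqrt(a^2 + b^2)
a^2 = 81, b^2 = 25
a^2 + b^2 = 106
c = sqrt(106)
c = 10.2956
10.2956 mm


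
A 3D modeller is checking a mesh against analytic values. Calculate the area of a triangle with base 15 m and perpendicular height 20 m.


Shape: triangle
Base b = 15 m, Height h = 20 m
Formula: A = (1/2) * b * h
A = 0.5 * 15 * 20
A = 0.5 * 300
A = 150
150 m^2


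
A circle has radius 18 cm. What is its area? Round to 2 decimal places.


Shape: circle
Radius r = 18 cm
Formula: A = pi * r^2
r^2 = 18^2 = 324
A = pi * 324
A = 1017.88
1017.88 cm^2


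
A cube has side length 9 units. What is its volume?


Shape: cube
Side s = 9 units
Formula: V = s^3
V = 9 * 9 * 9
V = 81 * 9
V = 729
729 units^3


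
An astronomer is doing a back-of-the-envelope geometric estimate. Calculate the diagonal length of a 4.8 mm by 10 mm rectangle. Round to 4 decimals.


Shape: rectangle (diagonal via Pythagoras)
Sides: 4.8 mm and 10 mm
Formula: d = sqrt(l^2 + w^2)
l^2 = 23.04, w^2 = 100
l^2 + w^2 = 123.04
d = sqrt(123.04)
d = 11.0923
11.0923 mm


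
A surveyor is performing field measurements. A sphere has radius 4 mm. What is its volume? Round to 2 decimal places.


Shape: sphere
Radius r = 4 mm
Formula: V = (4/3) * pi * r^3
r^3 = 64
(4/3) * 64 = 85.333333
V = 85.333333 * pi
V = 268.08
268.08 mm^3


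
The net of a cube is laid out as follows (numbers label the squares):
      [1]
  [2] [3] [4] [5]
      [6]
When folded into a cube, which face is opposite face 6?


Net: cross layout. Take square 3 as the base (bottom).
Fold the four squares in the horizontal row up around 3: 2 -> left, 4 -> right, 5 wraps to the top.
Fold 1 and 6 up from 3: 1 -> back, 6 -> front.
Opposite pairs are therefore: (1, 6), (2, 4), (3, 5).
Face 6 is opposite face 1.
face 1


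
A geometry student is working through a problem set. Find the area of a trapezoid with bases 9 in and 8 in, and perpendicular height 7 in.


Shape: trapezoid
Parallel sides a = 9 in, b = 8 in; Height h = 7 in
Formula: A = (a + b) * h / 2
a + b = 9 + 8 = 17
A = 17 * 7 / 2
A = 119 / 2
A = 59.5
59.5 in^2


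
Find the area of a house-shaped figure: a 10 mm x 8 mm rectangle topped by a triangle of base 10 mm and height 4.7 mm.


Composite shape: rectangle + triangle
Rectangle area = 10 * 8 = 80
Triangle area = 0.5 * 10 * 4.7 = 23.5
Total = 80 + 23.5
Total = 103.5
103.5 mm^2


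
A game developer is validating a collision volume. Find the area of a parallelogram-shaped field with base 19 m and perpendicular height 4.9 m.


Shape: parallelogram
Base b = 19 m, Height h = 4.9 m
Formula: A = b * h
A = 19 * 4.9
A = 93.1
93.1 m^2


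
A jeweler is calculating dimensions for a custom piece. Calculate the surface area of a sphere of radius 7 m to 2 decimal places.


Shape: sphere
Radius r = 7 m
Formula: SA = 4 * pi * r^2
r^2 = 49
SA = 4 * pi * 49
SA = 196 * pi
SA = 615.75
615.75 m^2


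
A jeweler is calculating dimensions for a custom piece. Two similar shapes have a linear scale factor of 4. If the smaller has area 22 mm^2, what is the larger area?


Linear scale factor k = 4
Original area = 22 mm^2
Rule: under a linear scaling by k, areas scale by k^2.
k^2 = 4^2 = 16
New area = 22 * 16
New area = 352
352 mm^2


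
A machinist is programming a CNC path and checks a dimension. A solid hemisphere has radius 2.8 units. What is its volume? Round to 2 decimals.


Shape: hemisphere (half of a sphere)
Radius r = 2.8 units
Formula: V = (1/2) * (4/3) * pi * r^3 = (2/3) * pi * r^3
r^3 = 21.952
(2/3) * 21.952 = 14.634667
V = 14.634667 * pi
V = 45.98
45.98 units^3


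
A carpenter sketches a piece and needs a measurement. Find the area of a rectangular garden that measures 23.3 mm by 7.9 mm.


Shape: rectangle
Length l = 23.3 mm, Width w = 7.9 mm
Formula: A = l * w
A = 23.3 * 7.9
A = 184.07
184.07 mm^2


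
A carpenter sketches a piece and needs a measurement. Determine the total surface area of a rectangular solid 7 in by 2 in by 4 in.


Shape: rectangular prism
l = 7 in, w = 2 in, h = 4 in
Formula: SA = 2(lw + lh + wh)
lw = 14, lh = 28, wh = 8
lw + lh + wh = 50
SA = 2 * 50
SA = 100
100 in^2


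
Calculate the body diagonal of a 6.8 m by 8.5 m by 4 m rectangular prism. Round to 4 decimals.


Shape: rectangular box (space diagonal)
l = 6.8 m, w = 8.5 m, h = 4 m
Visualize: the diagonal of the base, then a right triangle with that diagonal and the height.
Formula: d = sqrt(l^2 + w^2 + h^2)
l^2 + w^2 + h^2 = 46.24 + 72.25 + 16 = 134.49
d = sqrt(134.49)
d = 11.597
11.597 m


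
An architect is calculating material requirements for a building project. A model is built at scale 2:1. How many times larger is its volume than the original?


Linear scale factor k = 2
Rule: under a linear scaling by k, volumes scale by k^3.
k^3 = 2 * 2 * 2
k^3 = 4 * 2
k^3 = 8
Volume scales by a factor of 8.
8 (dimensionless)


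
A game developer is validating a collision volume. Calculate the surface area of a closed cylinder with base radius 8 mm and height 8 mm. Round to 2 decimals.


Shape: closed cylinder
Radius r = 8 mm, Height h = 8 mm
Formula: SA = 2*pi*r^2 + 2*pi*r*h = 2*pi*r*(r + h)
r + h = 16
2 * r * (r + h) = 2 * 8 * 16 = 256
SA = 256 * pi
SA = 804.25
804.25 mm^2


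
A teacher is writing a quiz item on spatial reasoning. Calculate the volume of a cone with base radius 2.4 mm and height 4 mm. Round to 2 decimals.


Shape: cone
Radius r = 2.4 mm, Height h = 4 mm
Formula: V = (1/3) * pi * r^2 * h
r^2 = 5.76
pi * r^2 * h = pi * 5.76 * 4 = 23.04 * pi
V = 23.04 * pi / 3
V = 24.13
24.13 mm^3


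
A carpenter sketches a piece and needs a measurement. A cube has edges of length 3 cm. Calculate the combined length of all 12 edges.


Shape: cube
Side s = 3 cm
A cube has 12 edges, all equal.
Formula: total edge length = 12 * s
Total = 12 * 3
Total = 36
36 cm


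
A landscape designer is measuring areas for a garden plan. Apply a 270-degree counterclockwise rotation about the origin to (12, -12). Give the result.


Transformation: rotation about the origin
Original point: (12, -12)
Rule for 270 deg counterclockwise: (x, y) -> (y, -x)
Apply: (12, -12) -> (-12, -12)
(-12, -12)


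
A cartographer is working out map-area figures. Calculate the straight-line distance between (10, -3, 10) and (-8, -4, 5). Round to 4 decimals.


3D distance between two points
P1 = (10, -3, 10), P2 = (-8, -4, 5)
Formula: d = sqrt((x2-x1)^2 + (y2-y1)^2 + (z2-z1)^2)
dx = -8 - 10 = -18
dy = -4 - -3 = -1
dz = 5 - 10 = -5
dx^2 + dy^2 + dz^2 = 324 + 1 + 25 = 350
d = sqrt(350)
d = 18.7083
18.7083 units


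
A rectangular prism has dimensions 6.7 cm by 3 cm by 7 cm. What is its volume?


Shape: rectangular prism
l = 6.7 cm, w = 3 cm, h = 7 cm
Formula: V = l * w * h
V = 6.7 * 3 * 7
V = 20.1 * 7
V = 140.7
140.7 cm^3


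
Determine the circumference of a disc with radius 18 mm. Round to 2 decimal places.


Shape: circle
Radius r = 18 mm
Formula: C = 2 * pi * r
C = 2 * pi * 18
C = 36 * pi
C = 113.1
113.1 mm


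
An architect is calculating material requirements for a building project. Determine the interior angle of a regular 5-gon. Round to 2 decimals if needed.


Shape: regular pentagon (5 sides)
Formula: interior angle = (n - 2) * 180 / n
(n - 2) = 3
(n - 2) * 180 = 540
angle = 540 / 5
angle = 108
108 degrees


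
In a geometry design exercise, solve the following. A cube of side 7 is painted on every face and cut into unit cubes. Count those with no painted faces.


Large cube: 7 x 7 x 7, cut into unit cubes.
n = 7, so n - 2 = 5
Unpainted cubes form the interior (n - 2)^3 block.
(n - 2)^3 = 5^3 = 125
125 unit cubes


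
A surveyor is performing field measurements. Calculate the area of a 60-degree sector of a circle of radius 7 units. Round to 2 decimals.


Shape: circular sector
Radius r = 7 units, Angle = 60 degrees
Formula: A = (angle/360) * pi * r^2
r^2 = 49
Fraction of circle = 60/360
A = (60/360) * pi * 49
A = 8.166667 * pi
A = 25.66
25.66 units^2


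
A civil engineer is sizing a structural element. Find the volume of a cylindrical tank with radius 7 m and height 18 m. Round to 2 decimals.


Shape: cylinder
Radius r = 7 m, Height h = 18 m
Formula: V = pi * r^2 * h
r^2 = 49
V = pi * 49 * 18
V = 882 * pi
V = 2770.88
2770.88 m^3


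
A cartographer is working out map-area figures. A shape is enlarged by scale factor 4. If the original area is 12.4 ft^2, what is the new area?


Linear scale factor k = 4
Original area = 12.4 ft^2
Rule: under a linear scaling by k, areas scale by k^2.
k^2 = 4^2 = 16
New area = 12.4 * 16
New area = 198.4
198.4 ft^2


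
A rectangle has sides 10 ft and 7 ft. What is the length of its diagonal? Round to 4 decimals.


Shape: rectangle (diagonal via Pythagoras)
Sides: 10 ft and 7 ft
Formula: d = sqrt(l^2 + w^2)
l^2 = 100, w^2 = 49
l^2 + w^2 = 149
d = sqrt(149)
d = 12.2066
12.2066 ft


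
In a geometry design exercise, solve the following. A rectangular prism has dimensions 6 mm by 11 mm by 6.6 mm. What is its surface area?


Shape: rectangular prism
l = 6 mm, w = 11 mm, h = 6.6 mm
Formula: SA = 2(lw + lh + wh)
lw = 66, lh = 39.6, wh = 72.6
lw + lh + wh = 178.2
SA = 2 * 178.2
SA = 356.4
356.4 mm^2


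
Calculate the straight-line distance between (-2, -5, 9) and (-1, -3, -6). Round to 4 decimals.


3D distance between two points
P1 = (-2, -5, 9), P2 = (-1, -3, -6)
Formula: d = sqrt((x2-x1)^2 + (y2-y1)^2 + (z2-z1)^2)
dx = -1 - -2 = 1
dy = -3 - -5 = 2
dz = -6 - 9 = -15
dx^2 + dy^2 + dz^2 = 1 + 4 + 225 = 230
d = sqrt(230)
d = 15.1658
15.1658 units


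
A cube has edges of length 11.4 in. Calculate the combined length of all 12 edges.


Shape: cube
Side s = 11.4 in
A cube has 12 edges, all equal.
Formula: total edge length = 12 * s
Total = 12 * 11.4
Total = 136.8
136.8 in


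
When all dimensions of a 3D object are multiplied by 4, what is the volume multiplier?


Linear scale factor k = 4
Rule: under a linear scaling by k, volumes scale by k^3.
k^3 = 4 * 4 * 4
k^3 = 16 * 4
k^3 = 64
Volume scales by a factor of 64.
64 (dimensionless)


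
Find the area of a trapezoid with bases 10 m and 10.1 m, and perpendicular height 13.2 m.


Shape: trapezoid
Parallel sides a = 10 m, b = 10.1 m; Height h = 13.2 m
Formula: A = (a + b) * h / 2
a + b = 10 + 10.1 = 20.1
A = 20.1 * 13.2 / 2
A = 265.32 / 2
A = 132.66
132.66 m^2


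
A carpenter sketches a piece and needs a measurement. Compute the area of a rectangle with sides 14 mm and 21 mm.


Shape: rectangle
Length l = 14 mm, Width w = 21 mm
Formula: A = l * w
A = 14 * 21
A = 294
294 mm^2


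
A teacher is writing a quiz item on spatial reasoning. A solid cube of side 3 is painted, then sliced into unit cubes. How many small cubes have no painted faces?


Large cube: 3 x 3 x 3, cut into unit cubes.
n = 3, so n - 2 = 1
Unpainted cubes form the interior (n - 2)^3 block.
(n - 2)^3 = 1^3 = 1
1 unit cubes


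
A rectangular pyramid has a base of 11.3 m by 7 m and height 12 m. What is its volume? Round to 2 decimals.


Shape: rectangular pyramid
Base: 11.3 m x 7 m, Height h = 12 m
Formula: V = (1/3) * base_area * h
base_area = 11.3 * 7 = 79.1
base_area * h = 79.1 * 12 = 949.2
V = 949.2 / 3
V = 316.4
316.4 m^3


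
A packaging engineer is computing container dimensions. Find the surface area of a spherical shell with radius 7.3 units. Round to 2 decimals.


Shape: sphere
Radius r = 7.3 units
Formula: SA = 4 * pi * r^2
r^2 = 53.29
SA = 4 * pi * 53.29
SA = 213.16 * pi
SA = 669.66
669.66 units^2


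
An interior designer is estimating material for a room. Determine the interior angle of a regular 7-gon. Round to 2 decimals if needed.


Shape: regular heptagon (7 sides)
Formula: interior angle = (n - 2) * 180 / n
(n - 2) = 5
(n - 2) * 180 = 900
angle = 900 / 7
angle = 128.57
128.57 degrees


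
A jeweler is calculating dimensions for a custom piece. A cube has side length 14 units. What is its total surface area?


Shape: cube
Side s = 14 units
A cube has 6 square faces.
Formula: SA = 6 * s^2
s^2 = 196
SA = 6 * 196
SA = 1176
1176 units^2


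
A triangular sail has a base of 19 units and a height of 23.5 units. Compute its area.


Shape: triangle
Base b = 19 units, Height h = 23.5 units
Formula: A = (1/2) * b * h
A = 0.5 * 19 * 23.5
A = 0.5 * 446.5
A = 223.25
223.25 units^2


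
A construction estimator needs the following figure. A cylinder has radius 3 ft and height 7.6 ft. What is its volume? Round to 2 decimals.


Shape: cylinder
Radius r = 3 ft, Height h = 7.6 ft
Formula: V = pi * r^2 * h
r^2 = 9
V = pi * 9 * 7.6
V = 68.4 * pi
V = 214.88
214.88 ft^3


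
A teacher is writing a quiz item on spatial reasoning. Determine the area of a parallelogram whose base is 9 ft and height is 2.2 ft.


Shape: parallelogram
Base b = 9 ft, Height h = 2.2 ft
Formula: A = b * h
A = 9 * 2.2
A = 19.8
19.8 ft^2


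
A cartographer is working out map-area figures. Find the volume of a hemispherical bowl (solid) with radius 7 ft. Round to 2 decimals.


Shape: hemisphere (half of a sphere)
Radius r = 7 ft
Formula: V = (1/2) * (4/3) * pi * r^3 = (2/3) * pi * r^3
r^3 = 343
(2/3) * 343 = 228.666667
V = 228.666667 * pi
V = 718.38
718.38 ft^3


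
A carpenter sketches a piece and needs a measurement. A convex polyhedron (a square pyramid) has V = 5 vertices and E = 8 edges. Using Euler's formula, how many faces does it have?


Polyhedron: square pyramid
Euler's formula for convex polyhedra: V - E + F = 2
Given: V = 5 vertices and E = 8 edges
Solve for F:
F = 2 + E - V = 2 + 8 - 5 = 5
5 faces


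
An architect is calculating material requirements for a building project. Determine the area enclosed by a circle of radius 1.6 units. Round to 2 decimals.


Shape: circle
Radius r = 1.6 units
Formula: A = pi * r^2
r^2 = 1.6^2 = 2.56
A = pi * 2.56
A = 8.04
8.04 units^2


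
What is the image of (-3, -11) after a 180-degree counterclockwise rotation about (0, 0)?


Transformation: rotation about the origin
Original point: (-3, -11)
Rule for 180 deg: (x, y) -> (-x, -y)
Apply: (-3, -11) -> (3, 11)
(3, 11)


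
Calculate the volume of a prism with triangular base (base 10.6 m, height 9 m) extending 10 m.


Shape: triangular prism
Triangle base = 10.6 m, triangle height = 9 m, prism length L = 10 m
Formula: V = (1/2 * b * h_tri) * L
Cross-section area = 0.5 * 10.6 * 9 = 47.7
V = 47.7 * 10
V = 477
477 m^3


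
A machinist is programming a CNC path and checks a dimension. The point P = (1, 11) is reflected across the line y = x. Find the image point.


Transformation: reflection
Original point: (1, 11)
Rule for reflection over y = x: (x, y) -> (y, x)
Apply: (1, 11) -> (11, 1)
(11, 1)


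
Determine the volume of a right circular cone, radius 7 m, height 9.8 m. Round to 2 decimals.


Shape: cone
Radius r = 7 m, Height h = 9.8 m
Formula: V = (1/3) * pi * r^2 * h
r^2 = 49
pi * r^2 * h = pi * 49 * 9.8 = 480.2 * pi
V = 480.2 * pi / 3
V = 502.86
502.86 m^3


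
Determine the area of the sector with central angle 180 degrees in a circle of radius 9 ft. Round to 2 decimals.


Shape: circular sector
Radius r = 9 ft, Angle = 180 degrees
Formula: A = (angle/360) * pi * r^2
r^2 = 81
Fraction of circle = 180/360
A = (180/360) * pi * 81
A = 40.5 * pi
A = 127.23
127.23 ft^2


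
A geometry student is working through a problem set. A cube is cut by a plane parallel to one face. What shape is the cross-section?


Solid: cube
Cutting plane: parallel to one face
Visualize the intersection of the plane with the solid's surface.
The boundary of the cut region is a square.
square
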